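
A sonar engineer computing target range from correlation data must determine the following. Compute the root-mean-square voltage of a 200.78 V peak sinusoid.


RMS voltage for a sinusoidal waveform:
V_rms = V_peak / sqrt(2)
      = 200.78 / 1.414214
      = 141.973 V

141.973 V


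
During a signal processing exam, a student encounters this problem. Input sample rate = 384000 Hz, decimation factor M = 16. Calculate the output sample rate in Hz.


Decimation reduces the sample rate:
fs_out = fs_in / M
       = 384000 / 16
       = 24000.0 Hz

24000.0 Hz


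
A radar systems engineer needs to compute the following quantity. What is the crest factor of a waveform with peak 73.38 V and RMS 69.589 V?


Crest factor is the ratio of peak to RMS:
CF = V_peak / V_rms
   = 73.38 / 69.589
   = 1.0545

1.0545


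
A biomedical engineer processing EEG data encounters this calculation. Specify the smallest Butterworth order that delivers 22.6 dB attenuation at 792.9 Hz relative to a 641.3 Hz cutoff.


Butterworth filter order formula:
n = log10(10^(A/10) - 1) / (2 * log10(f_stop/f_pass))
10^(22.6/10) - 1 = 180.9701
f_stop/f_pass = 792.9 / 641.3 = 1.2364
n = 12.2487 -> ceil = 13

13


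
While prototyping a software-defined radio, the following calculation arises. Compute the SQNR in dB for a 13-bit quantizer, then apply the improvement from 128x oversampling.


Step 1 — baseline SQNR at Nyquist:
SQNR_base = 6.02*N + 1.76
          = 6.02*13 + 1.76
          = 80.02 dB

Step 2 — oversampling processing gain:
G = 10*log10(OSR) = 10*log10(128) = 21.07 dB

Step 3 — total:
SQNR_total = 80.02 + 21.07 = 101.09 dB

Base SQNR = 80.02 dB; oversampled SQNR = 101.09 dB


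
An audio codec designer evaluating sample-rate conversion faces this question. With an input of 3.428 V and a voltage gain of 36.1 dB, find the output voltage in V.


Output voltage from dB gain:
V_out = V_in * 10^(gain_dB / 20)
      = 3.428 * 10^(36.1 / 20)
      = 3.428 * 63.826349
      = 218.7967 V

218.7967 V


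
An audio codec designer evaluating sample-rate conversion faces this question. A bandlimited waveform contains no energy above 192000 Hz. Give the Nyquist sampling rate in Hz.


The Nyquist rate is twice the maximum frequency component.
fs_min = 2 * fmax
      = 2 * 192000
      = 384000 Hz

384000


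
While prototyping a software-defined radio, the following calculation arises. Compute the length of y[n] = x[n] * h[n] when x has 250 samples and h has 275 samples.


Linear convolution output length:
L = N + M - 1
  = 250 + 275 - 1
  = 524 samples

524


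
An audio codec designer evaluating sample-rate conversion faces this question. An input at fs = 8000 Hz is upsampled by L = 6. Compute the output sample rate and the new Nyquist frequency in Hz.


Step 1 — output sample rate after interpolation by L:
fs_out = L * fs_in = 6 * 8000 = 48000 Hz

Step 2 — Nyquist frequency of the output stream:
f_Nyq = fs_out / 2 = 48000 / 2 = 24000.0 Hz

fs_out = 48000 Hz; f_Nyquist = 24000.0 Hz


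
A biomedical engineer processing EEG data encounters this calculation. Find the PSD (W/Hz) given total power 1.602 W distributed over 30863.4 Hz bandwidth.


Power spectral density:
PSD = P / BW
    = 1.602 / 30863.4
    = 5.191e-05 W/Hz

5.191e-05 W/Hz


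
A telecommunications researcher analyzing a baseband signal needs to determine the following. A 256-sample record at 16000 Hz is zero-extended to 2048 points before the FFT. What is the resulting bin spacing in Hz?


Frequency resolution after zero-padding:
N_padded = 256 * 8 = 2048
df = fs / N_padded
   = 16000 / 2048
   = 7.8125 Hz

7.8125 Hz


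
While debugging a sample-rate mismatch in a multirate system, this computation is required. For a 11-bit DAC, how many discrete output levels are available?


Number of quantization levels = 2^N
= 2^11
= 2048

2048


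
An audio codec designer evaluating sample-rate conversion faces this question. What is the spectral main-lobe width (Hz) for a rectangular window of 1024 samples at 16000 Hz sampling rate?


Main lobe width for a rectangular window:
Width = 2 * fs / N
      = 2 * 16000 / 1024
      = 32000 / 1024
      = 31.25 Hz

31.25 Hz


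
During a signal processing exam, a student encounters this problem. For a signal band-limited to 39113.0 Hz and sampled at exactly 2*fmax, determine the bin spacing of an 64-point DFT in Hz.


Step 1 — Nyquist sampling rate:
fs = 2 * fmax = 2 * 39113.0 = 78226.0 Hz

Step 2 — DFT bin spacing:
df = fs / N = 78226.0 / 64 = 1222.2812 Hz

1222.2812 Hz


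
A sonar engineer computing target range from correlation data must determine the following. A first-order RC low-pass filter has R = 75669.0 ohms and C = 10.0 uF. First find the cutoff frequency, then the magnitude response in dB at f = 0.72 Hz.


Step 1 — cutoff frequency:
fc = 1 / (2*pi*R*C)
C = 10.0 uF = 1e-05 F
fc = 1 / (2*pi*75669.0*1e-05)
   = 0.21033 Hz

Step 2 — magnitude at f = 0.72 Hz:
|H(f)| = 1 / sqrt(1 + (f/fc)^2)
f/fc = 0.72 / 0.21033 = 3.423192
|H| = 1 / sqrt(1 + 11.718243) = 0.2804054
|H|_dB = 20*log10(0.2804054) = -11.04 dB

fc = 0.21033 Hz; |H(0.72 Hz)| = -11.04 dB


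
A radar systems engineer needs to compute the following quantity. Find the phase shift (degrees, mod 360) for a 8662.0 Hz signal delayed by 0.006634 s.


Phase shift from frequency and time delay:
phi = 360 * f * t_delay
    = 360 * 8662.0 * 0.006634
    = 20686.93 degrees
    mod 360 = 166.93 degrees

166.93 degrees


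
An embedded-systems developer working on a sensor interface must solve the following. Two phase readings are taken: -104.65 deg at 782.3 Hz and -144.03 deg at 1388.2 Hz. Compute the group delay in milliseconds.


Group delay from phase difference:
tau = -d(phi)/d(omega)
d(phi) = -39.38 deg = -0.687311 rad
d(omega) = 2*pi*(1388.2 - 782.3) = 3806.982 rad/s
tau = -(-0.687311) / 3806.982
    = 0.1805 ms

0.1805 ms


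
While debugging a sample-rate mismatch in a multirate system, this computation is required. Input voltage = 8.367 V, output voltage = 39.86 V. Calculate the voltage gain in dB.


Voltage gain in dB:
G = 20 * log10(Vout / Vin)
  = 20 * log10(39.86 / 8.367)
  = 20 * log10(4.763954)
  = 20 * 0.677968
  = 13.56 dB

13.56 dB


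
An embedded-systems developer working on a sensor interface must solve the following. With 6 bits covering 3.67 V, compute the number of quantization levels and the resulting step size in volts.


Step 1 — number of quantization levels:
L = 2^N = 2^6 = 64

Step 2 — LSB step size:
delta = Vfs / L
      = 3.67 / 64
      = 0.05734375 V

Levels = 64; step size = 0.05734375 V


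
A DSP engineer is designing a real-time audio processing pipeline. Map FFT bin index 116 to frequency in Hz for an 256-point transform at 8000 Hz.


Frequency of DFT bin k:
f_k = k * fs / N
    = 116 * 8000 / 256
    = 928000 / 256
    = 3625.0 Hz

3625.0 Hz


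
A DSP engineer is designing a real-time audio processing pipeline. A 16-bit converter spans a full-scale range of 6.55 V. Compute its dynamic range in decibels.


Dynamic range from full-scale to LSB:
V_min = V_max / 2^bits = 6.55 / 2^16
DR = 20 * log10(V_max / V_min)
   = 20 * log10(2^16)
   = 20 * 16 * log10(2)
   = 96.33 dB

96.33 dB


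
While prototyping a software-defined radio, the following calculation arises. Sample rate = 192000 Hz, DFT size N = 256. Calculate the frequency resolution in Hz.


DFT frequency resolution:
df = fs / N
   = 192000 / 256
   = 750.0 Hz

750.0 Hz


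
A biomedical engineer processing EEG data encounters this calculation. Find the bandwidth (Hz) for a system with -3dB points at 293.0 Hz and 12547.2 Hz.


Bandwidth is the difference of -3dB frequencies:
BW = f_high - f_low
   = 12547.2 - 293.0
   = 12254.2 Hz

12254.2 Hz


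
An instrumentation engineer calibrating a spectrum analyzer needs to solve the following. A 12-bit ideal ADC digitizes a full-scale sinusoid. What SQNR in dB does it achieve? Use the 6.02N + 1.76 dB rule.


Theoretical SNR for a full-scale sinusoid:
SNR = 6.02 * N + 1.76
    = 6.02 * 12 + 1.76
    = 72.24 + 1.76
    = 74.0 dB

74.0 dB


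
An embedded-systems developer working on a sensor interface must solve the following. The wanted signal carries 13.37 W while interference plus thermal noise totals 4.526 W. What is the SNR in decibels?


SNR in decibels:
SNR = 10 * log10(Ps / Pn)
    = 10 * log10(13.37 / 4.526)
    = 10 * log10(2.954)
    = 10 * 0.4704
    = 4.7 dB

4.7 dB


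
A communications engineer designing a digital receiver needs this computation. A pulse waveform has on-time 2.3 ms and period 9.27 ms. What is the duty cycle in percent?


Duty cycle as a percentage:
DC = (t_on / T) * 100
   = (2.3 / 9.27) * 100
   = 0.248112 * 100
   = 24.81 %

24.81 %


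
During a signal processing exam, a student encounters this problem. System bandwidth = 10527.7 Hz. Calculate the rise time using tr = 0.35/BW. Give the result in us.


Rise time from bandwidth relationship:
tr = 0.35 / BW
   = 0.35 / 10527.7
   = 3.32456282e-05 s
   = 33.2456 us

33.2456 us


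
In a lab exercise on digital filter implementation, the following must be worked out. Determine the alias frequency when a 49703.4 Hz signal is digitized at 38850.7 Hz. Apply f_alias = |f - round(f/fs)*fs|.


Compute the nearest integer multiple of fs to the signal:
n = round(49703.4 / 38850.7) = 1
f_alias = |49703.4 - 1 * 38850.7|
        = |49703.4 - 38850.7|
        = 10852.7 Hz

10852.7


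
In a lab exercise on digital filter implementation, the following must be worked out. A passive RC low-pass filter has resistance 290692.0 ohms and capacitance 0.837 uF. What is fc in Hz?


Cutoff frequency of a first-order RC filter:
fc = 1 / (2 * pi * R * C)
C = 0.837 uF = 8.37e-07 F
fc = 1 / (2 * pi * 290692.0 * 8.37e-07)
   = 1 / 1.5287568156744
   = 0.654126 Hz

0.654126 Hz


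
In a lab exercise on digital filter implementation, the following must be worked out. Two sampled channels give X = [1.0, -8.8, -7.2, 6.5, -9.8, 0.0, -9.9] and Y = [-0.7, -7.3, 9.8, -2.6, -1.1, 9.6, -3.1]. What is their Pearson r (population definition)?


Pearson correlation coefficient (population):
r = cov(X,Y) / (std(X) * std(Y))
Mean X = -4.0286, Mean Y = 0.6571
Cov(X,Y) = 5.15449
Std(X) = 6.011587, Std(Y) = 6.053773
r = 0.1416

0.1416


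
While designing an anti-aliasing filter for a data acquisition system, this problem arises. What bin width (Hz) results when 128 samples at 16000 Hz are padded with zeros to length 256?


Frequency resolution after zero-padding:
N_padded = 128 * 2 = 256
df = fs / N_padded
   = 16000 / 256
   = 62.5 Hz

62.5 Hz


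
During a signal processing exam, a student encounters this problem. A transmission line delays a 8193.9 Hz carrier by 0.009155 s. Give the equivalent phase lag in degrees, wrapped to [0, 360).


Phase shift from frequency and time delay:
phi = 360 * f * t_delay
    = 360 * 8193.9 * 0.009155
    = 27005.46 degrees
    mod 360 = 5.46 degrees

5.46 degrees


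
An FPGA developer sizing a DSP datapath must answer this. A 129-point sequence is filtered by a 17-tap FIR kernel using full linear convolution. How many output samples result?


Linear convolution output length:
L = N + M - 1
  = 129 + 17 - 1
  = 145 samples

145


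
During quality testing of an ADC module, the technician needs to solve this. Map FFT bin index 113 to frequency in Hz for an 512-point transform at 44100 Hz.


Frequency of DFT bin k:
f_k = k * fs / N
    = 113 * 44100 / 512
    = 4983300 / 512
    = 9733.008 Hz

9733.008 Hz


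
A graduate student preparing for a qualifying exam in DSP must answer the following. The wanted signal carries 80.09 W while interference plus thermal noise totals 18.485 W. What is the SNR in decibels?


SNR in decibels:
SNR = 10 * log10(Ps / Pn)
    = 10 * log10(80.09 / 18.485)
    = 10 * log10(4.3327)
    = 10 * 0.6368
    = 6.37 dB

6.37 dB


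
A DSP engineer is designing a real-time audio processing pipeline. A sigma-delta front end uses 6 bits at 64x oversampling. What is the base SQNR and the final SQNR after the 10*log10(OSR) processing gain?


Step 1 — baseline SQNR at Nyquist:
SQNR_base = 6.02*N + 1.76
          = 6.02*6 + 1.76
          = 37.88 dB

Step 2 — oversampling processing gain:
G = 10*log10(OSR) = 10*log10(64) = 18.06 dB

Step 3 — total:
SQNR_total = 37.88 + 18.06 = 55.94 dB

Base SQNR = 37.88 dB; oversampled SQNR = 55.94 dB


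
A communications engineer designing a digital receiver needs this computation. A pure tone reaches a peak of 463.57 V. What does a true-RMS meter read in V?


RMS voltage for a sinusoidal waveform:
V_rms = V_peak / sqrt(2)
      = 463.57 / 1.414214
      = 327.793 V

327.793 V


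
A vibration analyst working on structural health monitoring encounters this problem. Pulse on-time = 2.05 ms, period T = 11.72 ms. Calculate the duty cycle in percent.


Duty cycle as a percentage:
DC = (t_on / T) * 100
   = (2.05 / 11.72) * 100
   = 0.174915 * 100
   = 17.49 %

17.49 %


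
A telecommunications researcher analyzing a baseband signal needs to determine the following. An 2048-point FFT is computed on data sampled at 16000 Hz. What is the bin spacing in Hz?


DFT frequency resolution:
df = fs / N
   = 16000 / 2048
   = 7.8125 Hz

7.8125 Hz


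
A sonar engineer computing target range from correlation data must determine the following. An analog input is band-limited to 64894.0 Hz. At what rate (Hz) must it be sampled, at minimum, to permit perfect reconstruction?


The Nyquist rate is twice the maximum frequency component.
fs_min = 2 * fmax
      = 2 * 64894.0
      = 129788.0 Hz

129788.0


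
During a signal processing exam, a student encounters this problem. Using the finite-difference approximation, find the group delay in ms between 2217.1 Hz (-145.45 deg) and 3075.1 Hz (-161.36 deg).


Group delay from phase difference:
tau = -d(phi)/d(omega)
d(phi) = -15.91 deg = -0.277682 rad
d(omega) = 2*pi*(3075.1 - 2217.1) = 5390.973 rad/s
tau = -(-0.277682) / 5390.973
    = 0.0515 ms

0.0515 ms


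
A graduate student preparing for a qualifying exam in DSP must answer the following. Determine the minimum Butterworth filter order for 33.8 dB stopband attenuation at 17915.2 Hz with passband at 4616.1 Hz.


Butterworth filter order formula:
n = log10(10^(A/10) - 1) / (2 * log10(f_stop/f_pass))
10^(33.8/10) - 1 = 2397.8329
f_stop/f_pass = 17915.2 / 4616.1 = 3.881
n = 2.8694 -> ceil = 3

3


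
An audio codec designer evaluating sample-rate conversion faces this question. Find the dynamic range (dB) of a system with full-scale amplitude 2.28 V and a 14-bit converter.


Dynamic range from full-scale to LSB:
V_min = V_max / 2^bits = 2.28 / 2^14
DR = 20 * log10(V_max / V_min)
   = 20 * log10(2^14)
   = 20 * 14 * log10(2)
   = 84.29 dB

84.29 dB


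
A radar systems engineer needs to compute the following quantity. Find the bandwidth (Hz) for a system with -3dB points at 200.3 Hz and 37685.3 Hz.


Bandwidth is the difference of -3dB frequencies:
BW = f_high - f_low
   = 37685.3 - 200.3
   = 37485.0 Hz

37485.0 Hz


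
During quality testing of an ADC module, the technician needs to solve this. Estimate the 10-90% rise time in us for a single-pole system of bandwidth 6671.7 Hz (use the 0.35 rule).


Rise time from bandwidth relationship:
tr = 0.35 / BW
   = 0.35 / 6671.7
   = 5.24603924e-05 s
   = 52.4604 us

52.4604 us


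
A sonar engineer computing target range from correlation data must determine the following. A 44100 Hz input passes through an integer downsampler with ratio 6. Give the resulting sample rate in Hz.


Decimation reduces the sample rate:
fs_out = fs_in / M
       = 44100 / 6
       = 7350.0 Hz

7350.0 Hz


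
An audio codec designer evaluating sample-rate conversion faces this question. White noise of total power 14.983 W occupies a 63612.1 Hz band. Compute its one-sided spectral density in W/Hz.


Power spectral density:
PSD = P / BW
    = 14.983 / 63612.1
    = 0.00023554 W/Hz

0.00023554 W/Hz


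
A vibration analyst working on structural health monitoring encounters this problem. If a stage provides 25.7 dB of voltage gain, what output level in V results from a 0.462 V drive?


Output voltage from dB gain:
V_out = V_in * 10^(gain_dB / 20)
      = 0.462 * 10^(25.7 / 20)
      = 0.462 * 19.275249
      = 8.9052 V

8.9052 V


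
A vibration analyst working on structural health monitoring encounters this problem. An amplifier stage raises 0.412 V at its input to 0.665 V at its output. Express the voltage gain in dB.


Voltage gain in dB:
G = 20 * log10(Vout / Vin)
  = 20 * log10(0.665 / 0.412)
  = 20 * log10(1.614078)
  = 20 * 0.207924
  = 4.16 dB

4.16 dB


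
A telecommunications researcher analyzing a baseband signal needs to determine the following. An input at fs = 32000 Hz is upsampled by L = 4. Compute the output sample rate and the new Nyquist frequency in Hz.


Step 1 — output sample rate after interpolation by L:
fs_out = L * fs_in = 4 * 32000 = 128000 Hz

Step 2 — Nyquist frequency of the output stream:
f_Nyq = fs_out / 2 = 128000 / 2 = 64000.0 Hz

fs_out = 128000 Hz; f_Nyquist = 64000.0 Hz


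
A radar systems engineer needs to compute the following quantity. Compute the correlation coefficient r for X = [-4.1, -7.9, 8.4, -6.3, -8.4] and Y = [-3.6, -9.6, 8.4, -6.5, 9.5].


Pearson correlation coefficient (population):
r = cov(X,Y) / (std(X) * std(Y))
Mean X = -3.66, Mean Y = -0.36
Cov(X,Y) = 23.1444
Std(X) = 6.213727, Std(Y) = 7.842602
r = 0.4749

0.4749


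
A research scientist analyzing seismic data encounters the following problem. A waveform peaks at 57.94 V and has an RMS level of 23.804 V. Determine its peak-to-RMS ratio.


Crest factor is the ratio of peak to RMS:
CF = V_peak / V_rms
   = 57.94 / 23.804
   = 2.434

2.434


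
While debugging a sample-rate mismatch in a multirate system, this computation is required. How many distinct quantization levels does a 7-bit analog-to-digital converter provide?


Number of quantization levels = 2^N
= 2^7
= 128

128


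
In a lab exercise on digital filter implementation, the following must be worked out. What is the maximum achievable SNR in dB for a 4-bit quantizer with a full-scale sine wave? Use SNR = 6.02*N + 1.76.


Theoretical SNR for a full-scale sinusoid:
SNR = 6.02 * N + 1.76
    = 6.02 * 4 + 1.76
    = 24.08 + 1.76
    = 25.84 dB

25.84 dB


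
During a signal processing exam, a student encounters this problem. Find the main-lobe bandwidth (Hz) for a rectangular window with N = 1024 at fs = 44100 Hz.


Main lobe width for a rectangular window:
Width = 2 * fs / N
      = 2 * 44100 / 1024
      = 88200 / 1024
      = 86.133 Hz

86.133 Hz


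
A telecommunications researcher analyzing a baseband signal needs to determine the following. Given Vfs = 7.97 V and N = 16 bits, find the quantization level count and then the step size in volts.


Step 1 — number of quantization levels:
L = 2^N = 2^16 = 65536

Step 2 — LSB step size:
delta = Vfs / L
      = 7.97 / 65536
      = 0.00012161 V

Levels = 65536; step size = 0.00012161 V


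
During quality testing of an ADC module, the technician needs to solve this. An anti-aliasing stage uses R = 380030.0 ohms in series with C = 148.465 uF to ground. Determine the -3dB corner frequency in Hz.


Cutoff frequency of a first-order RC filter:
fc = 1 / (2 * pi * R * C)
C = 148.465 uF = 0.000148465 F
fc = 1 / (2 * pi * 380030.0 * 0.000148465)
   = 1 / 354.50456551276
   = 0.002821 Hz

0.002821 Hz


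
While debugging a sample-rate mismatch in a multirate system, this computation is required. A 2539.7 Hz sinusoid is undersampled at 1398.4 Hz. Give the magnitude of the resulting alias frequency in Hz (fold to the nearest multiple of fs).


Compute the nearest integer multiple of fs to the signal:
n = round(2539.7 / 1398.4) = 2
f_alias = |2539.7 - 2 * 1398.4|
        = |2539.7 - 2796.8|
        = 257.1 Hz

257.1


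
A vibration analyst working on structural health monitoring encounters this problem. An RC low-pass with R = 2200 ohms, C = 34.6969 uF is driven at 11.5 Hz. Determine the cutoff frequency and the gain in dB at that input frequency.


Step 1 — cutoff frequency:
fc = 1 / (2*pi*R*C)
C = 34.6969 uF = 3.46969e-05 F
fc = 1 / (2*pi*2200*3.46969e-05)
   = 2.085 Hz

Step 2 — magnitude at f = 11.5 Hz:
|H(f)| = 1 / sqrt(1 + (f/fc)^2)
f/fc = 11.5 / 2.085 = 5.515588
|H| = 1 / sqrt(1 + 30.421711) = 0.178396
|H|_dB = 20*log10(0.178396) = -14.97 dB

fc = 2.085 Hz; |H(11.5 Hz)| = -14.97 dB


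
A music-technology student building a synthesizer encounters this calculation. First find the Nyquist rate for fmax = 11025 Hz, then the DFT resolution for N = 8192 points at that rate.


Step 1 — Nyquist sampling rate:
fs = 2 * fmax = 2 * 11025 = 22050 Hz

Step 2 — DFT bin spacing:
df = fs / N = 22050 / 8192 = 2.6917 Hz

2.6917 Hz


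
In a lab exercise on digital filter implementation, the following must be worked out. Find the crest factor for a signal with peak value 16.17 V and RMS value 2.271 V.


Crest factor is the ratio of peak to RMS:
CF = V_peak / V_rms
   = 16.17 / 2.271
   = 7.1202

7.1202


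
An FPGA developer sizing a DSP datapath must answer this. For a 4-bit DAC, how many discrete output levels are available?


Number of quantization levels = 2^N
= 2^4
= 16

16


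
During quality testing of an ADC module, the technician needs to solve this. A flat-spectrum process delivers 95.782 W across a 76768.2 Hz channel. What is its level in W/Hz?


Power spectral density:
PSD = P / BW
    = 95.782 / 76768.2
    = 0.00124768 W/Hz

0.00124768 W/Hz


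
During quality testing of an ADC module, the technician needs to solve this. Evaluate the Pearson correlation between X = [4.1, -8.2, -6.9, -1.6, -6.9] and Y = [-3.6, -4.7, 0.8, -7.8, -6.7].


Pearson correlation coefficient (population):
r = cov(X,Y) / (std(X) * std(Y))
Mean X = -3.9, Mean Y = -4.4
Cov(X,Y) = -1.766
Std(X) = 4.599565, Std(Y) = 2.987306
r = -0.1285

-0.1285


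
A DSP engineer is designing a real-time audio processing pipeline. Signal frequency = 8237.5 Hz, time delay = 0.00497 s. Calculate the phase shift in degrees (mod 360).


Phase shift from frequency and time delay:
phi = 360 * f * t_delay
    = 360 * 8237.5 * 0.00497
    = 14738.53 degrees
    mod 360 = 338.53 degrees

338.53 degrees


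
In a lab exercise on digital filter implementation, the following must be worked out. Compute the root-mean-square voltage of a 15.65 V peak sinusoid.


RMS voltage for a sinusoidal waveform:
V_rms = V_peak / sqrt(2)
      = 15.65 / 1.414214
      = 11.066 V

11.066 V


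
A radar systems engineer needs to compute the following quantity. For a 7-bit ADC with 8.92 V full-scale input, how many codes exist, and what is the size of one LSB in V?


Step 1 — number of quantization levels:
L = 2^N = 2^7 = 128

Step 2 — LSB step size:
delta = Vfs / L
      = 8.92 / 128
      = 0.0696875 V

Levels = 128; step size = 0.0696875 V


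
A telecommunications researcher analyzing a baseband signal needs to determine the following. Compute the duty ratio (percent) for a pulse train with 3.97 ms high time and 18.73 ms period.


Duty cycle as a percentage:
DC = (t_on / T) * 100
   = (3.97 / 18.73) * 100
   = 0.211959 * 100
   = 21.2 %

21.2 %


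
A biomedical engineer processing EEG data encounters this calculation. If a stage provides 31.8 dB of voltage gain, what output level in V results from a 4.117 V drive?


Output voltage from dB gain:
V_out = V_in * 10^(gain_dB / 20)
      = 4.117 * 10^(31.8 / 20)
      = 4.117 * 38.904514
      = 160.1699 V

160.1699 V


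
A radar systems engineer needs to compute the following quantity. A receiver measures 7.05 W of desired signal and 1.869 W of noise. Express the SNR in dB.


SNR in decibels:
SNR = 10 * log10(Ps / Pn)
    = 10 * log10(7.05 / 1.869)
    = 10 * log10(3.7721)
    = 10 * 0.5766
    = 5.77 dB

5.77 dB


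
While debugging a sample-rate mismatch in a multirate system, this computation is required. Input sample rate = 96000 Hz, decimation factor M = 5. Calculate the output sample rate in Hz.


Decimation reduces the sample rate:
fs_out = fs_in / M
       = 96000 / 5
       = 19200.0 Hz

19200.0 Hz


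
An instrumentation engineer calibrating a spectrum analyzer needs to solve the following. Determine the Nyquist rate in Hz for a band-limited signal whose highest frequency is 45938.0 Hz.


The Nyquist rate is twice the maximum frequency component.
fs_min = 2 * fmax
      = 2 * 45938.0
      = 91876.0 Hz

91876.0


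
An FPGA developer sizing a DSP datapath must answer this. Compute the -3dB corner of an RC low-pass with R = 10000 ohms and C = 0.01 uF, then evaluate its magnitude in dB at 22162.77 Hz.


Step 1 — cutoff frequency:
fc = 1 / (2*pi*R*C)
C = 0.01 uF = 1e-08 F
fc = 1 / (2*pi*10000*1e-08)
   = 1591.549 Hz

Step 2 — magnitude at f = 22162.77 Hz:
|H(f)| = 1 / sqrt(1 + (f/fc)^2)
f/fc = 22162.77 / 1591.549 = 13.925283
|H| = 1 / sqrt(1 + 193.913507) = 0.0716274
|H|_dB = 20*log10(0.0716274) = -22.9 dB

fc = 1591.549 Hz; |H(22162.77 Hz)| = -22.9 dB


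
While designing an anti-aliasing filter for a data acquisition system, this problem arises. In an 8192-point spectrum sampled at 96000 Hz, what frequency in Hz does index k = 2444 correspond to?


Frequency of DFT bin k:
f_k = k * fs / N
    = 2444 * 96000 / 8192
    = 234624000 / 8192
    = 28640.625 Hz

28640.625 Hz


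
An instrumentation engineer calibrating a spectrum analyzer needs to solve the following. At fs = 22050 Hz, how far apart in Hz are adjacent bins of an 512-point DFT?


DFT frequency resolution:
df = fs / N
   = 22050 / 512
   = 43.0664 Hz

43.0664 Hz


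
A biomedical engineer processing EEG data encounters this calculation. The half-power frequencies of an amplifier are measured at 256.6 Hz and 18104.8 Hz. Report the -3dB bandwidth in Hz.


Bandwidth is the difference of -3dB frequencies:
BW = f_high - f_low
   = 18104.8 - 256.6
   = 17848.2 Hz

17848.2 Hz


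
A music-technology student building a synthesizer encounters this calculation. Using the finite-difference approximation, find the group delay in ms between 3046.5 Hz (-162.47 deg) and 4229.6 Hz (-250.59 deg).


Group delay from phase difference:
tau = -d(phi)/d(omega)
d(phi) = -88.12 deg = -1.537984 rad
d(omega) = 2*pi*(4229.6 - 3046.5) = 7433.6365 rad/s
tau = -(-1.537984) / 7433.6365
    = 0.2069 ms

0.2069 ms


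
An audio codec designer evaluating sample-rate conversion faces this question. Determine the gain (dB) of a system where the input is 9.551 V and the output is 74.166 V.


Voltage gain in dB:
G = 20 * log10(Vout / Vin)
  = 20 * log10(74.166 / 9.551)
  = 20 * log10(7.76526)
  = 20 * 0.890156
  = 17.8 dB

17.8 dB


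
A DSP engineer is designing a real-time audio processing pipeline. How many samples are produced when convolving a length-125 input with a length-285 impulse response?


Linear convolution output length:
L = N + M - 1
  = 125 + 285 - 1
  = 409 samples

409


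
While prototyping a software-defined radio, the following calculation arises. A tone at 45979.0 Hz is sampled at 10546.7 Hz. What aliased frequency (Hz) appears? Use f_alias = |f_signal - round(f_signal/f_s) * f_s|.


Compute the nearest integer multiple of fs to the signal:
n = round(45979.0 / 10546.7) = 4
f_alias = |45979.0 - 4 * 10546.7|
        = |45979.0 - 42186.8|
        = 3792.2 Hz

3792.2


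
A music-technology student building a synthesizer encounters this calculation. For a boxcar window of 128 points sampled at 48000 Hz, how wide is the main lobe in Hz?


Main lobe width for a rectangular window:
Width = 2 * fs / N
      = 2 * 48000 / 128
      = 96000 / 128
      = 750.0 Hz

750.0 Hz


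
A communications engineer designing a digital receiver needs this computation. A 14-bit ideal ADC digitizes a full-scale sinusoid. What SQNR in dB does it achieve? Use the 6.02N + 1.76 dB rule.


Theoretical SNR for a full-scale sinusoid:
SNR = 6.02 * N + 1.76
    = 6.02 * 14 + 1.76
    = 84.28 + 1.76
    = 86.04 dB

86.04 dB


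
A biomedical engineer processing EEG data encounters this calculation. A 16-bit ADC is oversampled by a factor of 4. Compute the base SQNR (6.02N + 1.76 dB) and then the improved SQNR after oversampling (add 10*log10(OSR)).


Step 1 — baseline SQNR at Nyquist:
SQNR_base = 6.02*N + 1.76
          = 6.02*16 + 1.76
          = 98.08 dB

Step 2 — oversampling processing gain:
G = 10*log10(OSR) = 10*log10(4) = 6.02 dB

Step 3 — total:
SQNR_total = 98.08 + 6.02 = 104.1 dB

Base SQNR = 98.08 dB; oversampled SQNR = 104.1 dB


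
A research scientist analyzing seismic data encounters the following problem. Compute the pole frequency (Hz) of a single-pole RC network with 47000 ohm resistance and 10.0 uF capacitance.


Cutoff frequency of a first-order RC filter:
fc = 1 / (2 * pi * R * C)
C = 10.0 uF = 1e-05 F
fc = 1 / (2 * pi * 47000 * 1e-05)
   = 1 / 2.9530970943744
   = 0.338628 Hz

0.338628 Hz


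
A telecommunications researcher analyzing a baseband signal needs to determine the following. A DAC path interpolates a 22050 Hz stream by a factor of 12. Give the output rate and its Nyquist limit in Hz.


Step 1 — output sample rate after interpolation by L:
fs_out = L * fs_in = 12 * 22050 = 264600 Hz

Step 2 — Nyquist frequency of the output stream:
f_Nyq = fs_out / 2 = 264600 / 2 = 132300.0 Hz

fs_out = 264600 Hz; f_Nyquist = 132300.0 Hz


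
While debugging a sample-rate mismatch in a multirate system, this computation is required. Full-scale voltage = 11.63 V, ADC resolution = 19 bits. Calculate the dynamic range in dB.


Dynamic range from full-scale to LSB:
V_min = V_max / 2^bits = 11.63 / 2^19
DR = 20 * log10(V_max / V_min)
   = 20 * log10(2^19)
   = 20 * 19 * log10(2)
   = 114.39 dB

114.39 dB


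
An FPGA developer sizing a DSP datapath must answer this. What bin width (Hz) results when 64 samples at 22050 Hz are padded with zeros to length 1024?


Frequency resolution after zero-padding:
N_padded = 64 * 16 = 1024
df = fs / N_padded
   = 22050 / 1024
   = 21.5332 Hz

21.5332 Hz


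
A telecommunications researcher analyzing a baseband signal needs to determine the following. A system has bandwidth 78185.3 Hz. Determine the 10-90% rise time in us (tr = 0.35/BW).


Rise time from bandwidth relationship:
tr = 0.35 / BW
   = 0.35 / 78185.3
   = 4.476544824e-06 s
   = 4.4765 us

4.4765 us


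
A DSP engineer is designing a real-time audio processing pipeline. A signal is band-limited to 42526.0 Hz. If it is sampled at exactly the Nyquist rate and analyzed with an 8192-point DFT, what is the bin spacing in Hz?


Step 1 — Nyquist sampling rate:
fs = 2 * fmax = 2 * 42526.0 = 85052.0 Hz

Step 2 — DFT bin spacing:
df = fs / N = 85052.0 / 8192 = 10.3823 Hz

10.3823 Hz


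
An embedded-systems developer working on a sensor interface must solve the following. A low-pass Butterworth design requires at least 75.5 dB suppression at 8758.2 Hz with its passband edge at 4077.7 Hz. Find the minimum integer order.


Butterworth filter order formula:
n = log10(10^(A/10) - 1) / (2 * log10(f_stop/f_pass))
10^(75.5/10) - 1 = 35481337.9234
f_stop/f_pass = 8758.2 / 4077.7 = 2.1478
n = 11.3705 -> ceil = 12

12


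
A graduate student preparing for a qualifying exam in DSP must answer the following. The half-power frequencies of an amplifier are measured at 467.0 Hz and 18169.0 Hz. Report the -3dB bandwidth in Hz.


Bandwidth is the difference of -3dB frequencies:
BW = f_high - f_low
   = 18169.0 - 467.0
   = 17702.0 Hz

17702.0 Hz


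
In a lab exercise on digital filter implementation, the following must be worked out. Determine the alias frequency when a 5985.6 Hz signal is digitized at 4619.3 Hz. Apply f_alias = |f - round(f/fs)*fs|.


Compute the nearest integer multiple of fs to the signal:
n = round(5985.6 / 4619.3) = 1
f_alias = |5985.6 - 1 * 4619.3|
        = |5985.6 - 4619.3|
        = 1366.3 Hz

1366.3


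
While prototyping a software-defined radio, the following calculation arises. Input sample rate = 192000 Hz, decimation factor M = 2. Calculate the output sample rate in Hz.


Decimation reduces the sample rate:
fs_out = fs_in / M
       = 192000 / 2
       = 96000.0 Hz

96000.0 Hz


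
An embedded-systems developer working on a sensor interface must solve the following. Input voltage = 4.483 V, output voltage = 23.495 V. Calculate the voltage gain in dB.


Voltage gain in dB:
G = 20 * log10(Vout / Vin)
  = 20 * log10(23.495 / 4.483)
  = 20 * log10(5.24091)
  = 20 * 0.719407
  = 14.39 dB

14.39 dB


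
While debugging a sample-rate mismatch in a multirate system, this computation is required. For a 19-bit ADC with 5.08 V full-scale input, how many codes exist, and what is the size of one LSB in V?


Step 1 — number of quantization levels:
L = 2^N = 2^19 = 524288

Step 2 — LSB step size:
delta = Vfs / L
      = 5.08 / 524288
      = 9.69e-06 V

Levels = 524288; step size = 9.69e-06 V


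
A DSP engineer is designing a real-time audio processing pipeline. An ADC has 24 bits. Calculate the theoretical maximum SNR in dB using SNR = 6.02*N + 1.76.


Theoretical SNR for a full-scale sinusoid:
SNR = 6.02 * N + 1.76
    = 6.02 * 24 + 1.76
    = 144.48 + 1.76
    = 146.24 dB

146.24 dB


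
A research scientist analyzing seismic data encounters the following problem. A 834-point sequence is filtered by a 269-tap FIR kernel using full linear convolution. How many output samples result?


Linear convolution output length:
L = N + M - 1
  = 834 + 269 - 1
  = 1102 samples

1102


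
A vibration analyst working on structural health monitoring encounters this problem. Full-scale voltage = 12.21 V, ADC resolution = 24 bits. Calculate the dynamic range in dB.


Dynamic range from full-scale to LSB:
V_min = V_max / 2^bits = 12.21 / 2^24
DR = 20 * log10(V_max / V_min)
   = 20 * log10(2^24)
   = 20 * 24 * log10(2)
   = 144.49 dB

144.49 dB


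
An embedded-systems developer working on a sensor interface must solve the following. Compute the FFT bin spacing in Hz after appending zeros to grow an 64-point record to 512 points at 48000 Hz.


Frequency resolution after zero-padding:
N_padded = 64 * 8 = 512
df = fs / N_padded
   = 48000 / 512
   = 93.75 Hz

93.75 Hz


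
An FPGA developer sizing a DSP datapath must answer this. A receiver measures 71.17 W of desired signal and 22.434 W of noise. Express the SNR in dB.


SNR in decibels:
SNR = 10 * log10(Ps / Pn)
    = 10 * log10(71.17 / 22.434)
    = 10 * log10(3.1724)
    = 10 * 0.5014
    = 5.01 dB

5.01 dB


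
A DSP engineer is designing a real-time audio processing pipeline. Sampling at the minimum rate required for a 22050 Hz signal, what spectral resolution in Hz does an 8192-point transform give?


Step 1 — Nyquist sampling rate:
fs = 2 * fmax = 2 * 22050 = 44100 Hz

Step 2 — DFT bin spacing:
df = fs / N = 44100 / 8192 = 5.3833 Hz

5.3833 Hz


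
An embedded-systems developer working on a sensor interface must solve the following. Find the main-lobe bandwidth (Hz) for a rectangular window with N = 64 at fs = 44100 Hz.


Main lobe width for a rectangular window:
Width = 2 * fs / N
      = 2 * 44100 / 64
      = 88200 / 64
      = 1378.125 Hz

1378.125 Hz


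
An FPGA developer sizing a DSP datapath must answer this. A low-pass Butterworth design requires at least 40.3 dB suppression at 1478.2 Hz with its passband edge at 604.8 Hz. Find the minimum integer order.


Butterworth filter order formula:
n = log10(10^(A/10) - 1) / (2 * log10(f_stop/f_pass))
10^(40.3/10) - 1 = 10714.1931
f_stop/f_pass = 1478.2 / 604.8 = 2.4441
n = 5.1916 -> ceil = 6

6


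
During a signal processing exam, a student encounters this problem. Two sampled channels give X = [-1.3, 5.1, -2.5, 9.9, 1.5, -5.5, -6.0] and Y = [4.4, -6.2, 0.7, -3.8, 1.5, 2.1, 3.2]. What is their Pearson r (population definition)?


Pearson correlation coefficient (population):
r = cov(X,Y) / (std(X) * std(Y))
Mean X = 0.1714, Mean Y = 0.2714
Cov(X,Y) = -15.076531
Std(X) = 5.348622, Std(Y) = 3.567998
r = -0.79

-0.79


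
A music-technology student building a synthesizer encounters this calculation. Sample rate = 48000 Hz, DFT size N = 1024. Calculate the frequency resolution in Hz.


DFT frequency resolution:
df = fs / N
   = 48000 / 1024
   = 46.875 Hz

46.875 Hz


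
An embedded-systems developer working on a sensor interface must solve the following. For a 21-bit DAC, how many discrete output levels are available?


Number of quantization levels = 2^N
= 2^21
= 2097152

2097152


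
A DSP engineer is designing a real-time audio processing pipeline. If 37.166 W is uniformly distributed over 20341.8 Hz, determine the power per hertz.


Power spectral density:
PSD = P / BW
    = 37.166 / 20341.8
    = 0.00182708 W/Hz

0.00182708 W/Hz


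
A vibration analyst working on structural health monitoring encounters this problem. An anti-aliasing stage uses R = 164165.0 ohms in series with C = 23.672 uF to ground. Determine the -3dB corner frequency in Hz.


Cutoff frequency of a first-order RC filter:
fc = 1 / (2 * pi * R * C)
C = 23.672 uF = 2.3672e-05 F
fc = 1 / (2 * pi * 164165.0 * 2.3672e-05)
   = 1 / 24.417173632843
   = 0.040955 Hz

0.040955 Hz


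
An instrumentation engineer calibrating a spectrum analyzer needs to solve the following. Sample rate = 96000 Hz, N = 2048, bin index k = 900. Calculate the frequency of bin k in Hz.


Frequency of DFT bin k:
f_k = k * fs / N
    = 900 * 96000 / 2048
    = 86400000 / 2048
    = 42187.5 Hz

42187.5 Hz


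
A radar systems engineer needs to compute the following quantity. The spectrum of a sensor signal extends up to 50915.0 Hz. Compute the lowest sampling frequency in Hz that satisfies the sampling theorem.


The Nyquist rate is twice the maximum frequency component.
fs_min = 2 * fmax
      = 2 * 50915.0
      = 101830.0 Hz

101830.0


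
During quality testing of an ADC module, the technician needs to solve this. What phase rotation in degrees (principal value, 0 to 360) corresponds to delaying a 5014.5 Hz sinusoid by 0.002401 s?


Phase shift from frequency and time delay:
phi = 360 * f * t_delay
    = 360 * 5014.5 * 0.002401
    = 4334.33 degrees
    mod 360 = 14.33 degrees

14.33 degrees


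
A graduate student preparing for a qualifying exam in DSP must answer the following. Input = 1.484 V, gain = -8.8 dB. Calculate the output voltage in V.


Output voltage from dB gain:
V_out = V_in * 10^(gain_dB / 20)
      = 1.484 * 10^(-8.8 / 20)
      = 1.484 * 0.363078
      = 0.5388 V

0.5388 V


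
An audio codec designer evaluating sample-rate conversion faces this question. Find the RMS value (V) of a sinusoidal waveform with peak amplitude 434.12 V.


RMS voltage for a sinusoidal waveform:
V_rms = V_peak / sqrt(2)
      = 434.12 / 1.414214
      = 306.969 V

306.969 V


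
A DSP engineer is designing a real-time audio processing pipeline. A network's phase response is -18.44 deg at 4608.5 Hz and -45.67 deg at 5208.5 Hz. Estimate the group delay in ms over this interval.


Group delay from phase difference:
tau = -d(phi)/d(omega)
d(phi) = -27.23 deg = -0.475253 rad
d(omega) = 2*pi*(5208.5 - 4608.5) = 3769.9112 rad/s
tau = -(-0.475253) / 3769.9112
    = 0.1261 ms

0.1261 ms


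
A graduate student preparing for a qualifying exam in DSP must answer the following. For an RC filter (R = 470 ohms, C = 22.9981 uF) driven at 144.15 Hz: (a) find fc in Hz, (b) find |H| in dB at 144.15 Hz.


Step 1 — cutoff frequency:
fc = 1 / (2*pi*R*C)
C = 22.9981 uF = 2.29981e-05 F
fc = 1 / (2*pi*470*2.29981e-05)
   = 14.7242 Hz

Step 2 — magnitude at f = 144.15 Hz:
|H(f)| = 1 / sqrt(1 + (f/fc)^2)
f/fc = 144.15 / 14.7242 = 9.790006
|H| = 1 / sqrt(1 + 95.844217) = 0.1016162
|H|_dB = 20*log10(0.1016162) = -19.86 dB

fc = 14.7242 Hz; |H(144.15 Hz)| = -19.86 dB
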